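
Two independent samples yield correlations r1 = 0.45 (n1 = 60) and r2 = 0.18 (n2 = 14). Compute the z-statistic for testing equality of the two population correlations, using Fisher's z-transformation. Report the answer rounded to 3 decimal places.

Fisher z-transforms: z1 = atanh(0.45) = 0.484700, z2 = atanh(0.18) = 0.181983; difference d = 0.302717
Var(d) = 1/57 + 1/11 = 0.0175439 + 0.0909091 = 0.1084530
z = d/√Var(d) = 0.302717 / √0.1084530 = 0.302717 / 0.329322 = 0.919

0.919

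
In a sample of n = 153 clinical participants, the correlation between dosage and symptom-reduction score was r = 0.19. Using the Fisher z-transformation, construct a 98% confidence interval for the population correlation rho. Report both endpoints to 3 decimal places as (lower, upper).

(0.002, 0.365)

z_r = atanh(0.19) = 0.192337;  SE = 1/√(n−3) = 1/√150 = 0.081650
z-limits: 0.192337 ± 2.326·0.081650 = 0.192337 ± 0.189918 = [0.002419, 0.382255]
ρ-limits: (tanh 0.002419, tanh 0.382255) = (0.002, 0.365)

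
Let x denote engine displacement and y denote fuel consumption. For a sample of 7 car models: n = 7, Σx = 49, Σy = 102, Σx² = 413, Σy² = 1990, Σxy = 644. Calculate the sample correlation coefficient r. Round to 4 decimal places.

S_xy = nΣxy − ΣxΣy = 7·644 − 49·102 = 4508 − 4998 = -490
S_xx = nΣx² − (Σx)² = 7·413 − 49² = 2891 − 2401 = 490
S_yy = nΣy² − (Σy)² = 7·1990 − 102² = 13930 − 10404 = 3526
r = S_xy / √(S_xx·S_yy) = -490 / √(490·3526) = -490 / √1727740 = -490 / 1314.4352 = -0.3728

-0.3728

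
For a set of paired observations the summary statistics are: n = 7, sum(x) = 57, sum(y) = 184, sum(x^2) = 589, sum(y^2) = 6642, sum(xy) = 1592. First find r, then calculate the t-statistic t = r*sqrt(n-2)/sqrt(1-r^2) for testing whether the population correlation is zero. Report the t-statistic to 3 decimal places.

0.450

Numerator: nΣxy − (Σx)(Σy) = 7·1592 − (57)(184) = 656
Denominator: √[(nΣx²−(Σx)²)(nΣy²−(Σy)²)]
  nΣx²−(Σx)² = 7·589 − 3249 = 874;  nΣy²−(Σy)² = 7·6642 − 33856 = 12638
  √(874·12638) = √11045612 = 3323.4939
r = 656 / 3323.4939 = 0.1974
t = r·√(n−2)/√(1−r²) = 0.1974·√5 / √(1−0.038967) = 0.441400 / 0.980323 = 0.450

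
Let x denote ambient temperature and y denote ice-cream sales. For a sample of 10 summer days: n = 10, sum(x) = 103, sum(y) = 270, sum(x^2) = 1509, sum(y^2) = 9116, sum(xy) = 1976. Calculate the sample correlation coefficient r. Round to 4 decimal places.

-0.8899

Numerator: nΣxy − (Σx)(Σy) = 10·1976 − (103)(270) = -8050
Denominator: √[(nΣx²−(Σx)²)(nΣy²−(Σy)²)]
  nΣx²−(Σx)² = 10·1509 − 10609 = 4481;  nΣy²−(Σy)² = 10·9116 − 72900 = 18260
  √(4481·18260) = √81823060 = 9045.6100
r = -8050 / 9045.6100 = -0.8899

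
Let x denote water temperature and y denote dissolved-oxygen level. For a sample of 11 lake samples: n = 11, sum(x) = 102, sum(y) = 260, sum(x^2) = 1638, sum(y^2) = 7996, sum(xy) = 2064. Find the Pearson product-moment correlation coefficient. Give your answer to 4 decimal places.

-0.3065

Numerator: nΣxy − (Σx)(Σy) = 11·2064 − (102)(260) = -3816
Denominator: √[(nΣx²−(Σx)²)(nΣy²−(Σy)²)]
  nΣx²−(Σx)² = 11·1638 − 10404 = 7614;  nΣy²−(Σy)² = 11·7996 − 67600 = 20356
  √(7614·20356) = √154990584 = 12449.5214
r = -3816 / 12449.5214 = -0.3065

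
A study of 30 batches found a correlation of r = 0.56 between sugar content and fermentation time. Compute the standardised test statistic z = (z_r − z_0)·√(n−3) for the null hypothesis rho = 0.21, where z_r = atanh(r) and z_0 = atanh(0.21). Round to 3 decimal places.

Fisher z: atanh(0.56) = 0.632833, atanh(0.21) = 0.213171
z = (z_r − z_0)·√(n−3) = (0.632833 − 0.213171)·√27 = 0.419662 · 5.196152 = 2.181

2.181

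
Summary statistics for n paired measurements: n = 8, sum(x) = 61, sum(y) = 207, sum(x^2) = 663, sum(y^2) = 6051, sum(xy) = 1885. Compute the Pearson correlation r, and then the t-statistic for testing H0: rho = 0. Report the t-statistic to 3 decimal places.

3.602

S_xy = nΣxy − ΣxΣy = 8·1885 − 61·207 = 15080 − 12627 = 2453
S_xx = nΣx² − (Σx)² = 8·663 − 61² = 5304 − 3721 = 1583
S_yy = nΣy² − (Σy)² = 8·6051 − 207² = 48408 − 42849 = 5559
r = S_xy / √(S_xx·S_yy) = 2453 / √(1583·5559) = 2453 / √8799897 = 2453 / 2966.4620 = 0.8269
t = r·√(n−2)/√(1−r²) = 0.8269·√6 / √(1−0.683764) = 2.025483 / 0.562349 = 3.602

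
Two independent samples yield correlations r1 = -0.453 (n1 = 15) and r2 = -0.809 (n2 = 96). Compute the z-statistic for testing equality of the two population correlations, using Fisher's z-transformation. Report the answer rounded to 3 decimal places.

z1 = atanh(-0.453) = -0.488468,  z2 = atanh(-0.809) = -1.124128
SE = √(1/(n1−3) + 1/(n2−3)) = √(1/12 + 1/93) = √(0.0833333 + 0.0107527) = √0.0940860 = 0.306734
z = (z1 − z2)/SE = (-0.488468 − (-1.124128)) / 0.306734 = 0.635660 / 0.306734 = 2.072

2.072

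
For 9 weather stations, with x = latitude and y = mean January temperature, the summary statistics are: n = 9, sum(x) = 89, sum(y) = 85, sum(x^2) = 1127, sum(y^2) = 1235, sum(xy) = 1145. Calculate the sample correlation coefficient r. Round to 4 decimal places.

S_xy = nΣxy − ΣxΣy = 9·1145 − 89·85 = 10305 − 7565 = 2740
S_xx = nΣx² − (Σx)² = 9·1127 − 89² = 10143 − 7921 = 2222
S_yy = nΣy² − (Σy)² = 9·1235 − 85² = 11115 − 7225 = 3890
r = S_xy / √(S_xx·S_yy) = 2740 / √(2222·3890) = 2740 / √8643580 = 2740 / 2939.9966 = 0.9320

0.9320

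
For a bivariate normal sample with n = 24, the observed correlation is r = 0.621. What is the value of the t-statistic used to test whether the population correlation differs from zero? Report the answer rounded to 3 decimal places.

1 − r² = 1 − 0.385641 = 0.614359;  √(1−r²) = 0.783811
√(n−2) = √22 = 4.690416
t = r·√(n−2)/√(1−r²) = 0.621 · 4.690416 / 0.783811 = 3.716

3.716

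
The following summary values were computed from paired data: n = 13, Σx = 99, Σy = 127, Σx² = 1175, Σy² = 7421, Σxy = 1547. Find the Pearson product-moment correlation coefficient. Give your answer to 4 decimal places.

Numerator: nΣxy − (Σx)(Σy) = 13·1547 − (99)(127) = 7538
Denominator: √[(nΣx²−(Σx)²)(nΣy²−(Σy)²)]
  nΣx²−(Σx)² = 13·1175 − 9801 = 5474;  nΣy²−(Σy)² = 13·7421 − 16129 = 80344
  √(5474·80344) = √439803056 = 20971.4820
r = 7538 / 20971.4820 = 0.3594

0.3594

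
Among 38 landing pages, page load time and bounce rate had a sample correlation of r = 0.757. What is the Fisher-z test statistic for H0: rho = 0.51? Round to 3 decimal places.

2.523

Fisher z: atanh(0.757) = 0.989151, atanh(0.51) = 0.562730
z = (z_r − z_0)·√(n−3) = (0.989151 − 0.562730)·√35 = 0.426421 · 5.916080 = 2.523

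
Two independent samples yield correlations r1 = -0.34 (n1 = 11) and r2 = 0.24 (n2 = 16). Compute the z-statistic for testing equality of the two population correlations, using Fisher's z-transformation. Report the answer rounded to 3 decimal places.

Fisher z-transforms: z1 = atanh(-0.34) = -0.354093, z2 = atanh(0.24) = 0.244774; difference d = -0.598867
Var(d) = 1/8 + 1/13 = 0.1250000 + 0.0769231 = 0.2019231
z = d/√Var(d) = -0.598867 / √0.2019231 = -0.598867 / 0.449359 = -1.333

-1.333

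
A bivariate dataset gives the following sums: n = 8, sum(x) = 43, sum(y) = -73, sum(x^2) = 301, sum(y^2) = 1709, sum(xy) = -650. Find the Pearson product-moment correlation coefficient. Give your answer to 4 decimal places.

-0.9544

Numerator: nΣxy − (Σx)(Σy) = 8·(-650) − (43)(-73) = -2061
Denominator: √[(nΣx²−(Σx)²)(nΣy²−(Σy)²)]
  nΣx²−(Σx)² = 8·301 − 1849 = 559;  nΣy²−(Σy)² = 8·1709 − 5329 = 8343
  √(559·8343) = √4663737 = 2159.5687
r = -2061 / 2159.5687 = -0.9544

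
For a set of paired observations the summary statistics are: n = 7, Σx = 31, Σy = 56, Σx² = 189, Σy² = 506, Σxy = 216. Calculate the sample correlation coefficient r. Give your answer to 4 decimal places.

-0.5843

S_xy = nΣxy − ΣxΣy = 7·216 − 31·56 = 1512 − 1736 = -224
S_xx = nΣx² − (Σx)² = 7·189 − 31² = 1323 − 961 = 362
S_yy = nΣy² − (Σy)² = 7·506 − 56² = 3542 − 3136 = 406
r = S_xy / √(S_xx·S_yy) = -224 / √(362·406) = -224 / √146972 = -224 / 383.3693 = -0.5843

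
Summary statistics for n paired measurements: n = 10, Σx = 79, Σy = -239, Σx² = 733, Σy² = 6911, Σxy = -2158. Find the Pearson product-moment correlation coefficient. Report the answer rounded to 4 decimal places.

-0.7470

Numerator: nΣxy − (Σx)(Σy) = 10·(-2158) − (79)(-239) = -2699
Denominator: √[(nΣx²−(Σx)²)(nΣy²−(Σy)²)]
  nΣx²−(Σx)² = 10·733 − 6241 = 1089;  nΣy²−(Σy)² = 10·6911 − 57121 = 11989
  √(1089·11989) = √13056021 = 3613.3116
r = -2699 / 3613.3116 = -0.7470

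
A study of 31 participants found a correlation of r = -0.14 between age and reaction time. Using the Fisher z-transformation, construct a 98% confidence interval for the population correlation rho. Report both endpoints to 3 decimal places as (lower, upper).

z_r = atanh(-0.14) = -0.140926;  SE = 1/√(n−3) = 1/√28 = 0.188982
z-limits: -0.140926 ± 2.326·0.188982 = -0.140926 ± 0.439572 = [-0.580498, 0.298646]
ρ-limits: (tanh -0.580498, tanh 0.298646) = (-0.523, 0.290)

(-0.523, 0.290)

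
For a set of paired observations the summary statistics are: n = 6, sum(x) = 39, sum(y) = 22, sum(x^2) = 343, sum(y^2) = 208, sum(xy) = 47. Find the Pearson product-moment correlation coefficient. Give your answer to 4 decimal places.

-0.8993

S_xy = nΣxy − ΣxΣy = 6·47 − 39·22 = 282 − 858 = -576
S_xx = nΣx² − (Σx)² = 6·343 − 39² = 2058 − 1521 = 537
S_yy = nΣy² − (Σy)² = 6·208 − 22² = 1248 − 484 = 764
r = S_xy / √(S_xx·S_yy) = -576 / √(537·764) = -576 / √410268 = -576 / 640.5217 = -0.8993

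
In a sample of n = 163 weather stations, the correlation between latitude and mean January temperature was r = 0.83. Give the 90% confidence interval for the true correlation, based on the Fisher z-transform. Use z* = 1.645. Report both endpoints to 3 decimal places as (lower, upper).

Fisher z: z_r = atanh(r) = ½·ln((1+0.83)/(1−0.83)) = 1.188136
SE(z) = 1/√(n−3) = 1/√160 = 0.079057
90% ⇒ z* = 1.645; margin = 1.645·0.079057 = 0.130049
CI on z-scale: (1.058087, 1.318185)
Back-transform: tanh(1.058087) = 0.784931, tanh(1.318185) = 0.866332

(0.785, 0.866)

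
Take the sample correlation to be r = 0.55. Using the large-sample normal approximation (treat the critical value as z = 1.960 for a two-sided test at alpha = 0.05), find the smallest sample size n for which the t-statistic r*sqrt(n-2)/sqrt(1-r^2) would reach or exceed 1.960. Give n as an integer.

r√(n−2)/√(1−r²) ≥ 1.960  ⇔  n−2 ≥ (1.960)²·(1−r²)/r²
(1−r²)/r² = (1−0.3025)/0.3025 = 2.3058
n ≥ 2 + 3.8416·2.3058 = 2 + 8.8580 = 10.8580
⌈10.8580⌉ = 11

11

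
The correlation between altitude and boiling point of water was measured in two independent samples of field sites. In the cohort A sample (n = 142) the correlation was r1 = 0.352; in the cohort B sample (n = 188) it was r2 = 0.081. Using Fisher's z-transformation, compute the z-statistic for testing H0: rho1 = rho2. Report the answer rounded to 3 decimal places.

Fisher z-transforms: z1 = atanh(0.352) = 0.367725, z2 = atanh(0.081) = 0.081178; difference d = 0.286547
Var(d) = 1/139 + 1/185 = 0.0071942 + 0.0054054 = 0.0125996
z = d/√Var(d) = 0.286547 / √0.0125996 = 0.286547 / 0.112248 = 2.553

2.553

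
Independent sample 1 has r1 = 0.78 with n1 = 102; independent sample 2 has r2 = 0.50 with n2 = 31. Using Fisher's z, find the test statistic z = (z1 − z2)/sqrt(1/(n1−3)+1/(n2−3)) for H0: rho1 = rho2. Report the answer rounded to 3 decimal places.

2.318

Fisher z-transforms: z1 = atanh(0.78) = 1.045371, z2 = atanh(0.50) = 0.549306; difference d = 0.496065
Var(d) = 1/99 + 1/28 = 0.0101010 + 0.0357143 = 0.0458153
z = d/√Var(d) = 0.496065 / √0.0458153 = 0.496065 / 0.214045 = 2.318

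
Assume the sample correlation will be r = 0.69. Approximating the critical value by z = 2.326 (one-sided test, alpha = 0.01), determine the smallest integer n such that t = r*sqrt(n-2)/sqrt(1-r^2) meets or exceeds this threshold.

Need r·√(n−2)/√(1−r²) ≥ 2.326
√(n−2) ≥ 2.326·√(1−0.4761) / 0.69 = 2.326·0.723809 / 0.69 = 2.4400
n−2 ≥ 5.9536  ⇒  n ≥ 7.9536
Smallest integer n = 8

8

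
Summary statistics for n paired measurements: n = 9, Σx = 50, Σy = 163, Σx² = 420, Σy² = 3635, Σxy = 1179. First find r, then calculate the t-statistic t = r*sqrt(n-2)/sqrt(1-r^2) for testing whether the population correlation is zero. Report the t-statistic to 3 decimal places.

Numerator: nΣxy − (Σx)(Σy) = 9·1179 − (50)(163) = 2461
Denominator: √[(nΣx²−(Σx)²)(nΣy²−(Σy)²)]
  nΣx²−(Σx)² = 9·420 − 2500 = 1280;  nΣy²−(Σy)² = 9·3635 − 26569 = 6146
  √(1280·6146) = √7866880 = 2804.7959
r = 2461 / 2804.7959 = 0.8774
t = r·√(n−2)/√(1−r²) = 0.8774·√7 / √(1−0.769831) = 2.321382 / 0.479759 = 4.839

4.839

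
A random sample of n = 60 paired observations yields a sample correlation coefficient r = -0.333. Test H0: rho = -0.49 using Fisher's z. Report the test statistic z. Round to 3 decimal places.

z_r = atanh(-0.333) = -0.346199,  z_0 = atanh(-0.49) = -0.536060
SE = 1/√(n−3) = 1/√57 = 0.132453
z = (z_r − z_0)/SE = (-0.346199 − (-0.536060)) / 0.132453 = 0.189861 / 0.132453 = 1.433

1.433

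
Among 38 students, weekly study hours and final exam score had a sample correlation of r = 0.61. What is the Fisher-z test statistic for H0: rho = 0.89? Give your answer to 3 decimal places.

z_r = atanh(0.61) = 0.708921,  z_0 = atanh(0.89) = 1.421926
SE = 1/√(n−3) = 1/√35 = 0.169031
z = (z_r − z_0)/SE = (0.708921 − 1.421926) / 0.169031 = -0.713005 / 0.169031 = -4.218

-4.218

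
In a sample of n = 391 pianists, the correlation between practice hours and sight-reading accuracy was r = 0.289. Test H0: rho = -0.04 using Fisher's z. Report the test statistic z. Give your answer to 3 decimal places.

6.648

z_r = atanh(0.289) = 0.297475,  z_0 = atanh(-0.04) = -0.040021
SE = 1/√(n−3) = 1/√388 = 0.050767
z = (z_r − z_0)/SE = (0.297475 − (-0.040021)) / 0.050767 = 0.337496 / 0.050767 = 6.648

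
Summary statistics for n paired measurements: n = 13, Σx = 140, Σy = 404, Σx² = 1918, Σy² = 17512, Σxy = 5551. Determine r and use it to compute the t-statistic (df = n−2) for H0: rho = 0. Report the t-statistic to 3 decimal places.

5.168

S_xy = nΣxy − ΣxΣy = 13·5551 − 140·404 = 72163 − 56560 = 15603
S_xx = nΣx² − (Σx)² = 13·1918 − 140² = 24934 − 19600 = 5334
S_yy = nΣy² − (Σy)² = 13·17512 − 404² = 227656 − 163216 = 64440
r = S_xy / √(S_xx·S_yy) = 15603 / √(5334·64440) = 15603 / √343722960 = 15603 / 18539.7670 = 0.8416
t = r·√(n−2)/√(1−r²) = 0.8416·√11 / √(1−0.708291) = 2.791271 / 0.540101 = 5.168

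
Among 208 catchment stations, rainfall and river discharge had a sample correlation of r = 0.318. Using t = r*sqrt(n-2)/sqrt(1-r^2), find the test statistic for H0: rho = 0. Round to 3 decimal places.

4.814

t = r·√(n−2) / √(1−r²) with r = 0.318, n = 208
  = 0.318·√206 / √(1 − 0.101124)
  = 0.318·14.352700 / 0.948091
  = 4.564159 / 0.948091 = 4.814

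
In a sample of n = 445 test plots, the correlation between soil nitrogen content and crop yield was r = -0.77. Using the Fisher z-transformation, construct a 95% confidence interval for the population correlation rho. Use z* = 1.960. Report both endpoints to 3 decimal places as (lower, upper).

Fisher z: z_r = atanh(r) = ½·ln((1+(-0.77))/(1−(-0.77))) = -1.020328
SE(z) = 1/√(n−3) = 1/√442 = 0.047565
95% ⇒ z* = 1.960; margin = 1.960·0.047565 = 0.093227
CI on z-scale: (-1.113555, -0.927101)
Back-transform: tanh(-1.113555) = -0.805315, tanh(-0.927101) = -0.729239

(-0.805, -0.729)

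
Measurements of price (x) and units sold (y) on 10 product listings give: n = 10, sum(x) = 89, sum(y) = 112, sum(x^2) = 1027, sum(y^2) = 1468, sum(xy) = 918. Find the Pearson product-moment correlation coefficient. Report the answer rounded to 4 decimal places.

-0.3518

Numerator: nΣxy − (Σx)(Σy) = 10·918 − (89)(112) = -788
Denominator: √[(nΣx²−(Σx)²)(nΣy²−(Σy)²)]
  nΣx²−(Σx)² = 10·1027 − 7921 = 2349;  nΣy²−(Σy)² = 10·1468 − 12544 = 2136
  √(2349·2136) = √5017464 = 2239.9696
r = -788 / 2239.9696 = -0.3518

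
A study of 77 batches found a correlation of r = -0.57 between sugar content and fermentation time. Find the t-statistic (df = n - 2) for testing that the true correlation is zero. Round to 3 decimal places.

t = r·√(n−2) / √(1−r²) with r = -0.57, n = 77
  = -0.57·√75 / √(1 − 0.3249)
  = -0.57·8.660254 / 0.821645
  = -4.936345 / 0.821645 = -6.008

-6.008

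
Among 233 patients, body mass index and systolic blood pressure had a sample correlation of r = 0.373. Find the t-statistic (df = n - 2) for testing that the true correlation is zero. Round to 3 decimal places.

1 − r² = 1 − 0.139129 = 0.860871;  √(1−r²) = 0.927831
√(n−2) = √231 = 15.198684
t = r·√(n−2)/√(1−r²) = 0.373 · 15.198684 / 0.927831 = 6.110

6.110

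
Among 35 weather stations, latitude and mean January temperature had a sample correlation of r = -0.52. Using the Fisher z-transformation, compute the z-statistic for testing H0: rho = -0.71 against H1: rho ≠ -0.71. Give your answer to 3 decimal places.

Fisher z: atanh(-0.52) = -0.576340, atanh(-0.71) = -0.887184
z = (z_r − z_0)·√(n−3) = (-0.576340 − (-0.887184))·√32 = 0.310844 · 5.656854 = 1.758

1.758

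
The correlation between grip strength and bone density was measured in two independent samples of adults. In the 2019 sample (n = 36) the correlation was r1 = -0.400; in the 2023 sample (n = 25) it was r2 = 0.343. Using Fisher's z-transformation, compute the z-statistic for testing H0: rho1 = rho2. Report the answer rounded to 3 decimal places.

-2.838

z1 = atanh(-0.400) = -0.423649,  z2 = atanh(0.343) = 0.357489
SE = √(1/(n1−3) + 1/(n2−3)) = √(1/33 + 1/22) = √(0.0303030 + 0.0454545) = √0.0757575 = 0.275241
z = (z1 − z2)/SE = (-0.423649 − 0.357489) / 0.275241 = -0.781138 / 0.275241 = -2.838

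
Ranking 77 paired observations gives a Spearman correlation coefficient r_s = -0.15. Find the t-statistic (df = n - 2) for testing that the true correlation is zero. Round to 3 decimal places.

t = r_s·√(n−2) / √(1−r_s²) with r_s = -0.15, n = 77
  = -0.15·√75 / √(1 − 0.0225)
  = -0.15·8.660254 / 0.988686
  = -1.299038 / 0.988686 = -1.314

-1.314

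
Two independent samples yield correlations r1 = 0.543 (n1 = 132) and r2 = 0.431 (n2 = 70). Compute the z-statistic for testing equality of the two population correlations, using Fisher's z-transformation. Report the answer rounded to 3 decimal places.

0.978

Fisher z-transforms: z1 = atanh(0.543) = 0.608400, z2 = atanh(0.431) = 0.461124; difference d = 0.147276
Var(d) = 1/129 + 1/67 = 0.0077519 + 0.0149254 = 0.0226773
z = d/√Var(d) = 0.147276 / √0.0226773 = 0.147276 / 0.150590 = 0.978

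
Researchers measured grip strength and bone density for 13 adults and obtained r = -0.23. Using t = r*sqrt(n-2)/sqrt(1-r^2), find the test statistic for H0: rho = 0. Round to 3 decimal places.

-0.784

t = r·√(n−2) / √(1−r²) with r = -0.23, n = 13
  = -0.23·√11 / √(1 − 0.0529)
  = -0.23·3.316625 / 0.973191
  = -0.762824 / 0.973191 = -0.784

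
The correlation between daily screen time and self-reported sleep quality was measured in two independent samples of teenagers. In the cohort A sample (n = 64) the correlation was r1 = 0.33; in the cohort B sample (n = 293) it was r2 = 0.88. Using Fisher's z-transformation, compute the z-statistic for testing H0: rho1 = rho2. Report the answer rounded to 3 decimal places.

z1 = atanh(0.33) = 0.342828,  z2 = atanh(0.88) = 1.375768
SE = √(1/(n1−3) + 1/(n2−3)) = √(1/61 + 1/290) = √(0.0163934 + 0.0034483) = √0.0198417 = 0.140861
z = (z1 − z2)/SE = (0.342828 − 1.375768) / 0.140861 = -1.032940 / 0.140861 = -7.333

-7.333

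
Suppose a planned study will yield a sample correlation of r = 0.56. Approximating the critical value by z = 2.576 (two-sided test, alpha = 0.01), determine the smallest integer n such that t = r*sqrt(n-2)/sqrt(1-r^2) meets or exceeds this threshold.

Need r·√(n−2)/√(1−r²) ≥ 2.576
√(n−2) ≥ 2.576·√(1−0.3136) / 0.56 = 2.576·0.828493 / 0.56 = 3.8111
n−2 ≥ 14.5245  ⇒  n ≥ 16.5245
Smallest integer n = 17

17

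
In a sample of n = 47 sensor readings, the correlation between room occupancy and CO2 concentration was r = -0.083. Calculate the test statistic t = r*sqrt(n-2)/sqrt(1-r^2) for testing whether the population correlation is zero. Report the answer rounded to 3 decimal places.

-0.559

1 − r² = 1 − 0.006889 = 0.993111;  √(1−r²) = 0.996550
√(n−2) = √45 = 6.708204
t = r·√(n−2)/√(1−r²) = -0.083 · 6.708204 / 0.996550 = -0.559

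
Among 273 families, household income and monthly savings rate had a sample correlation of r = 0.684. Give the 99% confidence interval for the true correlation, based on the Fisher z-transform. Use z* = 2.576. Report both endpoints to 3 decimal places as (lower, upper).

(0.591, 0.759)

Fisher z: z_r = atanh(r) = ½·ln((1+0.684)/(1−0.684)) = 0.836592
SE(z) = 1/√(n−3) = 1/√270 = 0.060858
99% ⇒ z* = 2.576; margin = 2.576·0.060858 = 0.156770
CI on z-scale: (0.679822, 0.993362)
Back-transform: tanh(0.679822) = 0.591404, tanh(0.993362) = 0.758792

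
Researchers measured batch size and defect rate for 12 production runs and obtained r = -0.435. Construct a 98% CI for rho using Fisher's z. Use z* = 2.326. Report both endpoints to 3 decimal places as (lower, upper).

Fisher z: z_r = atanh(r) = ½·ln((1+(-0.435))/(1−(-0.435))) = -0.466047
SE(z) = 1/√(n−3) = 1/√9 = 0.333333
98% ⇒ z* = 2.326; margin = 2.326·0.333333 = 0.775333
CI on z-scale: (-1.241380, 0.309286)
Back-transform: tanh(-1.241380) = -0.845849, tanh(0.309286) = 0.299787

(-0.846, 0.300)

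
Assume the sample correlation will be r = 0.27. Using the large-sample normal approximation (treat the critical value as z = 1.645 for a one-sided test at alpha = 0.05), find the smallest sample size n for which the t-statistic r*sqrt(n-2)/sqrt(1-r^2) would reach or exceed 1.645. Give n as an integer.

37

r√(n−2)/√(1−r²) ≥ 1.645  ⇔  n−2 ≥ (1.645)²·(1−r²)/r²
(1−r²)/r² = (1−0.0729)/0.0729 = 12.7174
n ≥ 2 + 2.706025·12.7174 = 2 + 34.4136 = 36.4136
⌈36.4136⌉ = 37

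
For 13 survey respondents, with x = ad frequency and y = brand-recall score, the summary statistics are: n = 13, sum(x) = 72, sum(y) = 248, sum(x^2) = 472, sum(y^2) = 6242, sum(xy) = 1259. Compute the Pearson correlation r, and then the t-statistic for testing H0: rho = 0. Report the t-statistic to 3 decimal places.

-1.216

Numerator: nΣxy − (Σx)(Σy) = 13·1259 − (72)(248) = -1489
Denominator: √[(nΣx²−(Σx)²)(nΣy²−(Σy)²)]
  nΣx²−(Σx)² = 13·472 − 5184 = 952;  nΣy²−(Σy)² = 13·6242 − 61504 = 19642
  √(952·19642) = √18699184 = 4324.2553
r = -1489 / 4324.2553 = -0.3443
t = r·√(n−2)/√(1−r²) = -0.3443·√11 / √(1−0.118542) = -1.141914 / 0.938860 = -1.216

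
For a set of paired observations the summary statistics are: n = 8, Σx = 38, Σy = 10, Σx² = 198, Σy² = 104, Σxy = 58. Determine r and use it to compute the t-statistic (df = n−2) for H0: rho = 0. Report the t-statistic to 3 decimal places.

S_xy = nΣxy − ΣxΣy = 8·58 − 38·10 = 464 − 380 = 84
S_xx = nΣx² − (Σx)² = 8·198 − 38² = 1584 − 1444 = 140
S_yy = nΣy² − (Σy)² = 8·104 − 10² = 832 − 100 = 732
r = S_xy / √(S_xx·S_yy) = 84 / √(140·732) = 84 / √102480 = 84 / 320.1250 = 0.2624
t = r·√(n−2)/√(1−r²) = 0.2624·√6 / √(1−0.068854) = 0.642746 / 0.964959 = 0.666

0.666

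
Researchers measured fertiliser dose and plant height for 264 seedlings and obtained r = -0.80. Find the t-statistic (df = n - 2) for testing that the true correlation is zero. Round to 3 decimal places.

t = r·√(n−2) / √(1−r²) with r = -0.80, n = 264
  = -0.80·√262 / √(1 − 0.6400)
  = -0.80·16.186414 / 0.600000
  = -12.949131 / 0.600000 = -21.582

-21.582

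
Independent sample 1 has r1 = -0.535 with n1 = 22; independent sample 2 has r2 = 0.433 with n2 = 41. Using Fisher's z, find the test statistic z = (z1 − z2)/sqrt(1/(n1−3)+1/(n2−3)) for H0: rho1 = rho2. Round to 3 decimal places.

-3.775

Fisher z-transforms: z1 = atanh(-0.535) = -0.597124, z2 = atanh(0.433) = 0.463583; difference d = -1.060707
Var(d) = 1/19 + 1/38 = 0.0526316 + 0.0263158 = 0.0789474
z = d/√Var(d) = -1.060707 / √0.0789474 = -1.060707 / 0.280976 = -3.775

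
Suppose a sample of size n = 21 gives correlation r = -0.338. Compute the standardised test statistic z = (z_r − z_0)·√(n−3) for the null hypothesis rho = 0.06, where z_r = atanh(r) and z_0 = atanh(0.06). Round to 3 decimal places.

Fisher z: atanh(-0.338) = -0.351833, atanh(0.06) = 0.060072
z = (z_r − z_0)·√(n−3) = (-0.351833 − 0.060072)·√18 = -0.411905 · 4.242641 = -1.748

-1.748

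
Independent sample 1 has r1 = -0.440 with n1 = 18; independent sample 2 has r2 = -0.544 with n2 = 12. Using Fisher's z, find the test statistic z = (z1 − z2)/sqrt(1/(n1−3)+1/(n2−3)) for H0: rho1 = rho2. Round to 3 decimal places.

0.326

z1 = atanh(-0.440) = -0.472231,  z2 = atanh(-0.544) = -0.609819
SE = √(1/(n1−3) + 1/(n2−3)) = √(1/15 + 1/9) = √(0.0666667 + 0.1111111) = √0.1777778 = 0.421637
z = (z1 − z2)/SE = (-0.472231 − (-0.609819)) / 0.421637 = 0.137588 / 0.421637 = 0.326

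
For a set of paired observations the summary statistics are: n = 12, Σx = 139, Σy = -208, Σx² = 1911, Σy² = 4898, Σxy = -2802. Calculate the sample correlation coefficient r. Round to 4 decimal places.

Numerator: nΣxy − (Σx)(Σy) = 12·(-2802) − (139)(-208) = -4712
Denominator: √[(nΣx²−(Σx)²)(nΣy²−(Σy)²)]
  nΣx²−(Σx)² = 12·1911 − 19321 = 3611;  nΣy²−(Σy)² = 12·4898 − 43264 = 15512
  √(3611·15512) = √56013832 = 7484.2389
r = -4712 / 7484.2389 = -0.6296

-0.6296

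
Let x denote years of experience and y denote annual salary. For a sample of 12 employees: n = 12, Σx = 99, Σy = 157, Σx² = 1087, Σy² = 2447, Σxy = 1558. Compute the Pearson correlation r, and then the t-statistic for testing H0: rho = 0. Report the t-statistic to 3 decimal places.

4.311

Numerator: nΣxy − (Σx)(Σy) = 12·1558 − (99)(157) = 3153
Denominator: √[(nΣx²−(Σx)²)(nΣy²−(Σy)²)]
  nΣx²−(Σx)² = 12·1087 − 9801 = 3243;  nΣy²−(Σy)² = 12·2447 − 24649 = 4715
  √(3243·4715) = √15290745 = 3910.3382
r = 3153 / 3910.3382 = 0.8063
t = r·√(n−2)/√(1−r²) = 0.8063·√10 / √(1−0.650120) = 2.549744 / 0.591507 = 4.311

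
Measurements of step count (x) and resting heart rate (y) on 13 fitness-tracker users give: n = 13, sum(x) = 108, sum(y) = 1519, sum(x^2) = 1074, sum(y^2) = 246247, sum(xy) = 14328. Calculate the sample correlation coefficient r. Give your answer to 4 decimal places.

0.4901

Numerator: nΣxy − (Σx)(Σy) = 13·14328 − (108)(1519) = 22212
Denominator: √[(nΣx²−(Σx)²)(nΣy²−(Σy)²)]
  nΣx²−(Σx)² = 13·1074 − 11664 = 2298;  nΣy²−(Σy)² = 13·246247 − 2307361 = 893850
  √(2298·893850) = √2054067300 = 45321.8192
r = 22212 / 45321.8192 = 0.4901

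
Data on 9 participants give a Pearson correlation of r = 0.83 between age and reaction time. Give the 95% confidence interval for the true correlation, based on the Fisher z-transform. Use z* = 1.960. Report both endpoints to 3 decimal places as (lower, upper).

z_r = atanh(0.83) = 1.188136;  SE = 1/√(n−3) = 1/√6 = 0.408248
z-limits: 1.188136 ± 1.960·0.408248 = 1.188136 ± 0.800166 = [0.387970, 1.988302]
ρ-limits: (tanh 0.387970, tanh 1.988302) = (0.370, 0.963)

(0.370, 0.963)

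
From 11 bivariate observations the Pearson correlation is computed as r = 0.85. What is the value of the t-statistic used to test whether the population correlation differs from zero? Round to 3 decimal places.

4.841

1 − r² = 1 − 0.7225 = 0.2775;  √(1−r²) = 0.526783
√(n−2) = √9 = 3.000000
t = r·√(n−2)/√(1−r²) = 0.85 · 3.000000 / 0.526783 = 4.841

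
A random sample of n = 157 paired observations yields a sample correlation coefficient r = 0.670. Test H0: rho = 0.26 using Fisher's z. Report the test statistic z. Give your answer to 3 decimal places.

z_r = atanh(0.670) = 0.810743,  z_0 = atanh(0.26) = 0.266108
SE = 1/√(n−3) = 1/√154 = 0.080582
z = (z_r − z_0)/SE = (0.810743 − 0.266108) / 0.080582 = 0.544635 / 0.080582 = 6.759

6.759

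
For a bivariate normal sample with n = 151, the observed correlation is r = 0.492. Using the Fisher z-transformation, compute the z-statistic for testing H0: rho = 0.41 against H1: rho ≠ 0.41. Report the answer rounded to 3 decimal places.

z_r = atanh(0.492) = 0.538696,  z_0 = atanh(0.41) = 0.435611
SE = 1/√(n−3) = 1/√148 = 0.082199
z = (z_r − z_0)/SE = (0.538696 − 0.435611) / 0.082199 = 0.103085 / 0.082199 = 1.254

1.254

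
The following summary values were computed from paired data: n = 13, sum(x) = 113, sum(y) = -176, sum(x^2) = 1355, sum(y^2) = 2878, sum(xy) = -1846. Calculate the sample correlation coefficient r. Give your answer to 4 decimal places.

-0.7358

Numerator: nΣxy − (Σx)(Σy) = 13·(-1846) − (113)(-176) = -4110
Denominator: √[(nΣx²−(Σx)²)(nΣy²−(Σy)²)]
  nΣx²−(Σx)² = 13·1355 − 12769 = 4846;  nΣy²−(Σy)² = 13·2878 − 30976 = 6438
  √(4846·6438) = √31198548 = 5585.5660
r = -4110 / 5585.5660 = -0.7358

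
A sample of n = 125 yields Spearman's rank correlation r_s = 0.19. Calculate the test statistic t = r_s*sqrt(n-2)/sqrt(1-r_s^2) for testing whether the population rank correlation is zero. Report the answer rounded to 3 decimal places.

2.146

t = r_s·√(n−2) / √(1−r_s²) with r_s = 0.19, n = 125
  = 0.19·√123 / √(1 − 0.0361)
  = 0.19·11.090537 / 0.981784
  = 2.107202 / 0.981784 = 2.146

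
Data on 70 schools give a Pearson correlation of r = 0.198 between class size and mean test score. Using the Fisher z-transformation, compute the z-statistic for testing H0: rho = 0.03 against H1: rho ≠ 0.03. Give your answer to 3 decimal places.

1.397

z_r = atanh(0.198) = 0.200650,  z_0 = atanh(0.03) = 0.030009
SE = 1/√(n−3) = 1/√67 = 0.122169
z = (z_r − z_0)/SE = (0.200650 − 0.030009) / 0.122169 = 0.170641 / 0.122169 = 1.397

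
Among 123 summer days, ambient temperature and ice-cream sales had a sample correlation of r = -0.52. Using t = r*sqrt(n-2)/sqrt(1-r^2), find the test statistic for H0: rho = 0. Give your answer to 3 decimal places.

-6.697

t = r·√(n−2) / √(1−r²) with r = -0.52, n = 123
  = -0.52·√121 / √(1 − 0.2704)
  = -0.52·11.000000 / 0.854166
  = -5.720000 / 0.854166 = -6.697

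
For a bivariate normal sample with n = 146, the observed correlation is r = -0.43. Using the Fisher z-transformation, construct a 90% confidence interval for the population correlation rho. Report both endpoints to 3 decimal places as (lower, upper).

(-0.535, -0.312)

Fisher z: z_r = atanh(r) = ½·ln((1+(-0.43))/(1−(-0.43))) = -0.459897
SE(z) = 1/√(n−3) = 1/√143 = 0.083624
90% ⇒ z* = 1.645; margin = 1.645·0.083624 = 0.137561
CI on z-scale: (-0.597458, -0.322336)
Back-transform: tanh(-0.597458) = -0.535238, tanh(-0.322336) = -0.311618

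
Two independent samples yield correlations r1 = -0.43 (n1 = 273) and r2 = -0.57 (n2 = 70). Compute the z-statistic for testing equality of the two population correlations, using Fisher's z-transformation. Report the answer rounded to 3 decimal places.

1.375

Fisher z-transforms: z1 = atanh(-0.43) = -0.459897, z2 = atanh(-0.57) = -0.647523; difference d = 0.187626
Var(d) = 1/270 + 1/67 = 0.0037037 + 0.0149254 = 0.0186291
z = d/√Var(d) = 0.187626 / √0.0186291 = 0.187626 / 0.136488 = 1.375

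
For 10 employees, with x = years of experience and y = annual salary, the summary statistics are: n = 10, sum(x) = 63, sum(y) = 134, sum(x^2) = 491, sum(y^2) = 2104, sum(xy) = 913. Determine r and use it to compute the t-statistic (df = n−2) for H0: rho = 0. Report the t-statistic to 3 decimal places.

1.249

S_xy = nΣxy − ΣxΣy = 10·913 − 63·134 = 9130 − 8442 = 688
S_xx = nΣx² − (Σx)² = 10·491 − 63² = 4910 − 3969 = 941
S_yy = nΣy² − (Σy)² = 10·2104 − 134² = 21040 − 17956 = 3084
r = S_xy / √(S_xx·S_yy) = 688 / √(941·3084) = 688 / √2902044 = 688 / 1703.5387 = 0.4039
t = r·√(n−2)/√(1−r²) = 0.4039·√8 / √(1−0.163135) = 1.142402 / 0.914803 = 1.249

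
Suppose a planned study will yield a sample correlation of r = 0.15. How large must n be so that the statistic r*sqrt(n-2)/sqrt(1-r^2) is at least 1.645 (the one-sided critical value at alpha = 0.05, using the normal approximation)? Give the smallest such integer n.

120

r√(n−2)/√(1−r²) ≥ 1.645  ⇔  n−2 ≥ (1.645)²·(1−r²)/r²
(1−r²)/r² = (1−0.0225)/0.0225 = 43.4444
n ≥ 2 + 2.706025·43.4444 = 2 + 117.5616 = 119.5616
⌈119.5616⌉ = 120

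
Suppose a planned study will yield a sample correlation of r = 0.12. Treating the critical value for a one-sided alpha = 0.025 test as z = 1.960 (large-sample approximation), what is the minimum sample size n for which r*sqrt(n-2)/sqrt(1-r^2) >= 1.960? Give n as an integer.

r√(n−2)/√(1−r²) ≥ 1.960  ⇔  n−2 ≥ (1.960)²·(1−r²)/r²
(1−r²)/r² = (1−0.0144)/0.0144 = 68.4444
n ≥ 2 + 3.8416·68.4444 = 2 + 262.9360 = 264.9360
⌈264.9360⌉ = 265

265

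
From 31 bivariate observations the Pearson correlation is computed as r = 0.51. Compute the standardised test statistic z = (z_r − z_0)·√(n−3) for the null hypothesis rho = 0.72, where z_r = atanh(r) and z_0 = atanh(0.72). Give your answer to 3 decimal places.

-1.825

z_r = atanh(0.51) = 0.562730,  z_0 = atanh(0.72) = 0.907645
SE = 1/√(n−3) = 1/√28 = 0.188982
z = (z_r − z_0)/SE = (0.562730 − 0.907645) / 0.188982 = -0.344915 / 0.188982 = -1.825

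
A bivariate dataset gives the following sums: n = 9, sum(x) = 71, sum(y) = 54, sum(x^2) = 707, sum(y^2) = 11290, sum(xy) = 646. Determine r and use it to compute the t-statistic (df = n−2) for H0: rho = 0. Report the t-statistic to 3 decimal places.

0.466

S_xy = nΣxy − ΣxΣy = 9·646 − 71·54 = 5814 − 3834 = 1980
S_xx = nΣx² − (Σx)² = 9·707 − 71² = 6363 − 5041 = 1322
S_yy = nΣy² − (Σy)² = 9·11290 − 54² = 101610 − 2916 = 98694
r = S_xy / √(S_xx·S_yy) = 1980 / √(1322·98694) = 1980 / √130473468 = 1980 / 11422.4983 = 0.1733
t = r·√(n−2)/√(1−r²) = 0.1733·√7 / √(1−0.030033) = 0.458509 / 0.984869 = 0.466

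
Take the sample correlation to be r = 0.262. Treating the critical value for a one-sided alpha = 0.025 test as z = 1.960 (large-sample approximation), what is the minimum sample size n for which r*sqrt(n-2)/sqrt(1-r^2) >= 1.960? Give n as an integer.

r√(n−2)/√(1−r²) ≥ 1.960  ⇔  n−2 ≥ (1.960)²·(1−r²)/r²
(1−r²)/r² = (1−0.068644)/0.068644 = 13.5679
n ≥ 2 + 3.8416·13.5679 = 2 + 52.1224 = 54.1224
⌈54.1224⌉ = 55

55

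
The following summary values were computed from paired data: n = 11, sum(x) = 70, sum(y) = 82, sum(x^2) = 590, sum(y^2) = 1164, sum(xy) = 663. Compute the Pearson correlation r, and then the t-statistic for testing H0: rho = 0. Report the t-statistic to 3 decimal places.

1.730

S_xy = nΣxy − ΣxΣy = 11·663 − 70·82 = 7293 − 5740 = 1553
S_xx = nΣx² − (Σx)² = 11·590 − 70² = 6490 − 4900 = 1590
S_yy = nΣy² − (Σy)² = 11·1164 − 82² = 12804 − 6724 = 6080
r = S_xy / √(S_xx·S_yy) = 1553 / √(1590·6080) = 1553 / √9667200 = 1553 / 3109.2121 = 0.4995
t = r·√(n−2)/√(1−r²) = 0.4995·√9 / √(1−0.249500) = 1.498500 / 0.866314 = 1.730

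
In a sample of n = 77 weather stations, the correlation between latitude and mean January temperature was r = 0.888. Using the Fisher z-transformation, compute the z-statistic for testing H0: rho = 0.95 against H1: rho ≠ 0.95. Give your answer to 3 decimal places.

Fisher z: atanh(0.888) = 1.412387, atanh(0.95) = 1.831781
z = (z_r − z_0)·√(n−3) = (1.412387 − 1.831781)·√74 = -0.419394 · 8.602325 = -3.608

-3.608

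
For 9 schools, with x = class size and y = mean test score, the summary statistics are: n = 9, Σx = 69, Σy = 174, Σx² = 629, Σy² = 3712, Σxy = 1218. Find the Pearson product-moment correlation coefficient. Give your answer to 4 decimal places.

-0.6218

Numerator: nΣxy − (Σx)(Σy) = 9·1218 − (69)(174) = -1044
Denominator: √[(nΣx²−(Σx)²)(nΣy²−(Σy)²)]
  nΣx²−(Σx)² = 9·629 − 4761 = 900;  nΣy²−(Σy)² = 9·3712 − 30276 = 3132
  √(900·3132) = √2818800 = 1678.9282
r = -1044 / 1678.9282 = -0.6218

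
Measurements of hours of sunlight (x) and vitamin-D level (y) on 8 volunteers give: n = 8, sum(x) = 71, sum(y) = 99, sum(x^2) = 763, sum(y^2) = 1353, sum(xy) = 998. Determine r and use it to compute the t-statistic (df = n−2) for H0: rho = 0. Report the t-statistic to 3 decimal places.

5.585

S_xy = nΣxy − ΣxΣy = 8·998 − 71·99 = 7984 − 7029 = 955
S_xx = nΣx² − (Σx)² = 8·763 − 71² = 6104 − 5041 = 1063
S_yy = nΣy² − (Σy)² = 8·1353 − 99² = 10824 − 9801 = 1023
r = S_xy / √(S_xx·S_yy) = 955 / √(1063·1023) = 955 / √1087449 = 955 / 1042.8082 = 0.9158
t = r·√(n−2)/√(1−r²) = 0.9158·√6 / √(1−0.838690) = 2.243243 / 0.401634 = 5.585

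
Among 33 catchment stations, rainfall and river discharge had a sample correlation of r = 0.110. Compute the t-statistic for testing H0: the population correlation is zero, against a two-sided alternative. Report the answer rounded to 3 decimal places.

0.616

t = r·√(n−2) / √(1−r²) with r = 0.110, n = 33
  = 0.110·√31 / √(1 − 0.012100)
  = 0.110·5.567764 / 0.993932
  = 0.612454 / 0.993932 = 0.616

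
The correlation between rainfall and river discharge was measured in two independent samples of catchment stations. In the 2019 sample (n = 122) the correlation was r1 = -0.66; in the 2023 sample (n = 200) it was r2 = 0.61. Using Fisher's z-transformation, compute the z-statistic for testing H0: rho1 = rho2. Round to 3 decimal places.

z1 = atanh(-0.66) = -0.792814,  z2 = atanh(0.61) = 0.708921
SE = √(1/(n1−3) + 1/(n2−3)) = √(1/119 + 1/197) = √(0.0084034 + 0.0050761) = √0.0134795 = 0.116101
z = (z1 − z2)/SE = (-0.792814 − 0.708921) / 0.116101 = -1.501735 / 0.116101 = -12.935

-12.935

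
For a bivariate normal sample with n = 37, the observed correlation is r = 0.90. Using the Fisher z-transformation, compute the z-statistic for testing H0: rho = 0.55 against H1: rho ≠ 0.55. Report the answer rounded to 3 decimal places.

4.979

Fisher z: atanh(0.90) = 1.472219, atanh(0.55) = 0.618381
z = (z_r − z_0)·√(n−3) = (1.472219 − 0.618381)·√34 = 0.853838 · 5.830952 = 4.979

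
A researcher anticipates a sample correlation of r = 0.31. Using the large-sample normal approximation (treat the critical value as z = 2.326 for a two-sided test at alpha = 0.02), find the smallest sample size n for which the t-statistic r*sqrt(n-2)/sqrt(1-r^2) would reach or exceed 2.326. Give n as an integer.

r√(n−2)/√(1−r²) ≥ 2.326  ⇔  n−2 ≥ (2.326)²·(1−r²)/r²
(1−r²)/r² = (1−0.0961)/0.0961 = 9.4058
n ≥ 2 + 5.410276·9.4058 = 2 + 50.8880 = 52.8880
⌈52.8880⌉ = 53

53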